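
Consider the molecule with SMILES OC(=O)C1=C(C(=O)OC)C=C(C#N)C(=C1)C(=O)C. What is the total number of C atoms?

Count every carbon token in the SMILES (each C, including those in ring-closure positions and inside branches).
Carbon count: 12.

12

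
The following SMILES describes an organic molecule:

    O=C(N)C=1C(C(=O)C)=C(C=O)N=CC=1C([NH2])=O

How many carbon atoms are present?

10

Count every carbon token in the SMILES (each C, including those in ring-closure positions and inside branches).
Carbon count: 10.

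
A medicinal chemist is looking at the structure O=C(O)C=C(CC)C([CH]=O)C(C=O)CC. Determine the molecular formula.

C11H16O4

Walk through each heavy atom and fill implicit hydrogens from standard valence (C 4, N 3, O 2, S 2, halogen 1):
  atom 1: O, bond orders sum to 2 (valence 2) → 0 H
  atom 2: C, bond orders sum to 4 (valence 4) → 0 H
  atom 3: O, bond orders sum to 1 (valence 2) → 1 H
  atom 4: C, bond orders sum to 3 (valence 4) → 1 H
  atom 5: C, bond orders sum to 4 (valence 4) → 0 H
  atom 6: C, bond orders sum to 2 (valence 4) → 2 H
  atom 7: C, bond orders sum to 1 (valence 4) → 3 H
  atom 8: C, bond orders sum to 3 (valence 4) → 1 H
  atom 9: C with explicit H count 1
  atom 10: O, bond orders sum to 2 (valence 2) → 0 H
  atom 11: C, bond orders sum to 3 (valence 4) → 1 H
  atom 12: C, bond orders sum to 3 (valence 4) → 1 H
  atom 13: O, bond orders sum to 2 (valence 2) → 0 H
  atom 14: C, bond orders sum to 2 (valence 4) → 2 H
  atom 15: C, bond orders sum to 1 (valence 4) → 3 H
Totals → C:11, H:16, O:4.
In Hill order: C11H16O4.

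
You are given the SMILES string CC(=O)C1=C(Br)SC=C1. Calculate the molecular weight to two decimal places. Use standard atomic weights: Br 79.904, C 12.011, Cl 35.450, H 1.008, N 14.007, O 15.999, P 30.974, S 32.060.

205.07 g/mol

First, the molecular formula is C6H5BrOS (counting implicit H from valence).
  Br: 1 × 79.904 = 79.904
  C: 6 × 12.011 = 72.066
  H: 5 × 1.008 = 5.040
  O: 1 × 15.999 = 15.999
  S: 1 × 32.060 = 32.060
Sum: 1×79.904 + 6×12.011 + 5×1.008 + 1×15.999 + 1×32.060 = 205.069 → 205.07 g/mol.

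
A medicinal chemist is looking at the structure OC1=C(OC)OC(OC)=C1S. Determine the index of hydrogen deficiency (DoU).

Degree of unsaturation = (number of rings) + (number of π bonds).
Ring closures in the SMILES: 1.
π bonds: 2 double bonds (each 1 DoU) → 2 DoU from unsaturation.
Total DoU = 1 + 2 = 3.

3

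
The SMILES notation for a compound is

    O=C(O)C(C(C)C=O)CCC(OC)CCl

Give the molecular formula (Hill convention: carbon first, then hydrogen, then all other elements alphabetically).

Walk through each heavy atom and fill implicit hydrogens from standard valence (C 4, N 3, O 2, S 2, halogen 1):
  atom 1: O, bond orders sum to 2 (valence 2) → 0 H
  atom 2: C, bond orders sum to 4 (valence 4) → 0 H
  atom 3: O, bond orders sum to 1 (valence 2) → 1 H
  atom 4: C, bond orders sum to 3 (valence 4) → 1 H
  atom 5: C, bond orders sum to 3 (valence 4) → 1 H
  atom 6: C, bond orders sum to 1 (valence 4) → 3 H
  atom 7: C, bond orders sum to 3 (valence 4) → 1 H
  atom 8: O, bond orders sum to 2 (valence 2) → 0 H
  atom 9: C, bond orders sum to 2 (valence 4) → 2 H
  atom 10: C, bond orders sum to 2 (valence 4) → 2 H
  atom 11: C, bond orders sum to 3 (valence 4) → 1 H
  atom 12: O, bond orders sum to 2 (valence 2) → 0 H
  atom 13: C, bond orders sum to 1 (valence 4) → 3 H
  atom 14: C, bond orders sum to 2 (valence 4) → 2 H
  atom 15: Cl (halogen, monovalent) → 0 H
Totals → C:10, H:17, Cl:1, O:4.

C10H17ClO4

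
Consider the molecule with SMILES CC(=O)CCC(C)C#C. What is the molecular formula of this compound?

C8H12O

Walk through each heavy atom and fill implicit hydrogens from standard valence (C 4, N 3, O 2, S 2, halogen 1):
  atom 1: C, bond orders sum to 1 (valence 4) → 3 H
  atom 2: C, bond orders sum to 4 (valence 4) → 0 H
  atom 3: O, bond orders sum to 2 (valence 2) → 0 H
  atom 4: C, bond orders sum to 2 (valence 4) → 2 H
  atom 5: C, bond orders sum to 2 (valence 4) → 2 H
  atom 6: C, bond orders sum to 3 (valence 4) → 1 H
  atom 7: C, bond orders sum to 1 (valence 4) → 3 H
  atom 8: C, bond orders sum to 4 (valence 4) → 0 H
  atom 9: C, bond orders sum to 3 (valence 4) → 1 H
Totals → C:8, H:12, O:1.
In Hill order: C8H12O.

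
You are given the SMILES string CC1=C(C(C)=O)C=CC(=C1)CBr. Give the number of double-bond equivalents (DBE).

5

Molecular formula: C10H11BrO.
DoU = (2C + 2 + N − H − X) / 2, where X is the halogen count and O/S are ignored.
    = (2·10 + 2 + 0 − 11 − 1) / 2 = 10 / 2 = 5.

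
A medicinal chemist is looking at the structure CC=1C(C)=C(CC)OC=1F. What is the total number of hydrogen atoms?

11

Walk through each heavy atom and fill implicit hydrogens from standard valence (C 4, N 3, O 2, S 2, halogen 1):
  atom 1: C, bond orders sum to 1 (valence 4) → 3 H
  atom 2: C, bond orders sum to 4 (valence 4) → 0 H
  atom 3: C, bond orders sum to 4 (valence 4) → 0 H
  atom 4: C, bond orders sum to 1 (valence 4) → 3 H
  atom 5: C, bond orders sum to 4 (valence 4) → 0 H
  atom 6: C, bond orders sum to 2 (valence 4) → 2 H
  atom 7: C, bond orders sum to 1 (valence 4) → 3 H
  atom 8: O, bond orders sum to 2 (valence 2) → 0 H
  atom 9: C, bond orders sum to 4 (valence 4) → 0 H
  atom 10: F (halogen, monovalent) → 0 H
Total hydrogens: 11.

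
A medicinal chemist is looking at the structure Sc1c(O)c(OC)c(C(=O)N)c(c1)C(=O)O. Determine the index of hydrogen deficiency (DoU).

Molecular formula: C9H9NO5S.
DoU = (2C + 2 + N − H − X) / 2, where X is the halogen count and O/S are ignored.
    = (2·9 + 2 + 1 − 9 − 0) / 2 = 12 / 2 = 6.

6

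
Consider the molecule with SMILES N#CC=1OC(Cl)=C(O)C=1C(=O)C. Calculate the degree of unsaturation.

6

Molecular formula: C7H4ClNO3.
DoU = (2C + 2 + N − H − X) / 2, where X is the halogen count and O/S are ignored.
    = (2·7 + 2 + 1 − 4 − 1) / 2 = 12 / 2 = 6.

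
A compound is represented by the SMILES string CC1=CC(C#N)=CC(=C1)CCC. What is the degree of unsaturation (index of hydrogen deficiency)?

Degree of unsaturation = (number of rings) + (number of π bonds).
Ring closures in the SMILES: 1.
π bonds: 3 double bonds (each 1 DoU), 1 triple bond (each 2 DoU) → 5 DoU from unsaturation.
Total DoU = 1 + 5 = 6.

6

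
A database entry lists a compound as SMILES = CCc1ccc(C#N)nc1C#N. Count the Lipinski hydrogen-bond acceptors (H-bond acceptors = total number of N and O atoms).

N atoms: 3; O atoms: 0.
Lipinski HBA = 3 + 0 = 3.

3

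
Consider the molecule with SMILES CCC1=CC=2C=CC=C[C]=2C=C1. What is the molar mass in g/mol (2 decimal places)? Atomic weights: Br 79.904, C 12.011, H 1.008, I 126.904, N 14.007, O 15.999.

First, the molecular formula is C12H12 (counting implicit H from valence).
  C: 12 × 12.011 = 144.132
  H: 12 × 1.008 = 12.096
Sum: 12×12.011 + 12×1.008 = 156.228 → 156.23 g/mol.

156.23 g/mol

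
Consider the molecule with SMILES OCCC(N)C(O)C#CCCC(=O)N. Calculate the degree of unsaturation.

3

Molecular formula: C9H16N2O3.
DoU = (2C + 2 + N − H − X) / 2, where X is the halogen count and O/S are ignored.
    = (2·9 + 2 + 2 − 16 − 0) / 2 = 6 / 2 = 3.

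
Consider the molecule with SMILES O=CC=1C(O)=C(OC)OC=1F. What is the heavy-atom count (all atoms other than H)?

11

Every atom symbol written in the SMILES (organic subset) is one heavy atom; implicit H are not written.
Heavy atoms by element → C:6, F:1, O:4.
Total: 11.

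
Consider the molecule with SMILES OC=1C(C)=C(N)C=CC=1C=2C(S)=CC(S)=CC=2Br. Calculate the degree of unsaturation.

8

Molecular formula: C13H12BrNOS2.
DoU = (2C + 2 + N − H − X) / 2, where X is the halogen count and O/S are ignored.
    = (2·13 + 2 + 1 − 12 − 1) / 2 = 16 / 2 = 8.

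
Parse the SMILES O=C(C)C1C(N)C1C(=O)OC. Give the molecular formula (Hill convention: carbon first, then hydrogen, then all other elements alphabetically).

C7H11NO3

Walk through each heavy atom and fill implicit hydrogens from standard valence (C 4, N 3, O 2, S 2, halogen 1):
  atom 1: O, bond orders sum to 2 (valence 2) → 0 H
  atom 2: C, bond orders sum to 4 (valence 4) → 0 H
  atom 3: C, bond orders sum to 1 (valence 4) → 3 H
  atom 4: C, bond orders sum to 3 (valence 4) → 1 H
  atom 5: C, bond orders sum to 3 (valence 4) → 1 H
  atom 6: N, bond orders sum to 1 (valence 3) → 2 H
  atom 7: C, bond orders sum to 3 (valence 4) → 1 H
  atom 8: C, bond orders sum to 4 (valence 4) → 0 H
  atom 9: O, bond orders sum to 2 (valence 2) → 0 H
  atom 10: O, bond orders sum to 2 (valence 2) → 0 H
  atom 11: C, bond orders sum to 1 (valence 4) → 3 H
Totals → C:7, H:11, N:1, O:3.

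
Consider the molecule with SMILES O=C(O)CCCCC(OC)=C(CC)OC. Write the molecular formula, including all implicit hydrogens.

C11H20O4

Walk through each heavy atom and fill implicit hydrogens from standard valence (C 4, N 3, O 2, S 2, halogen 1):
  atom 1: O, bond orders sum to 2 (valence 2) → 0 H
  atom 2: C, bond orders sum to 4 (valence 4) → 0 H
  atom 3: O, bond orders sum to 1 (valence 2) → 1 H
  atom 4: C, bond orders sum to 2 (valence 4) → 2 H
  atom 5: C, bond orders sum to 2 (valence 4) → 2 H
  atom 6: C, bond orders sum to 2 (valence 4) → 2 H
  atom 7: C, bond orders sum to 2 (valence 4) → 2 H
  atom 8: C, bond orders sum to 4 (valence 4) → 0 H
  atom 9: O, bond orders sum to 2 (valence 2) → 0 H
  atom 10: C, bond orders sum to 1 (valence 4) → 3 H
  atom 11: C, bond orders sum to 4 (valence 4) → 0 H
  atom 12: C, bond orders sum to 2 (valence 4) → 2 H
  atom 13: C, bond orders sum to 1 (valence 4) → 3 H
  atom 14: O, bond orders sum to 2 (valence 2) → 0 H
  atom 15: C, bond orders sum to 1 (valence 4) → 3 H
Totals → C:11, H:20, O:4.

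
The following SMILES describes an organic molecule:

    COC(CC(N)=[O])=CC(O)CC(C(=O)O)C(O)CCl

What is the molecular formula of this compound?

C11H18ClNO6

Walk through each heavy atom and fill implicit hydrogens from standard valence (C 4, N 3, O 2, S 2, halogen 1):
  atom 1: C, bond orders sum to 1 (valence 4) → 3 H
  atom 2: O, bond orders sum to 2 (valence 2) → 0 H
  atom 3: C, bond orders sum to 4 (valence 4) → 0 H
  atom 4: C, bond orders sum to 2 (valence 4) → 2 H
  atom 5: C, bond orders sum to 4 (valence 4) → 0 H
  atom 6: N, bond orders sum to 1 (valence 3) → 2 H
  atom 7: O with explicit H count 0
  atom 8: C, bond orders sum to 3 (valence 4) → 1 H
  atom 9: C, bond orders sum to 3 (valence 4) → 1 H
  atom 10: O, bond orders sum to 1 (valence 2) → 1 H
  atom 11: C, bond orders sum to 2 (valence 4) → 2 H
  atom 12: C, bond orders sum to 3 (valence 4) → 1 H
  atom 13: C, bond orders sum to 4 (valence 4) → 0 H
  atom 14: O, bond orders sum to 2 (valence 2) → 0 H
  atom 15: O, bond orders sum to 1 (valence 2) → 1 H
  atom 16: C, bond orders sum to 3 (valence 4) → 1 H
  atom 17: O, bond orders sum to 1 (valence 2) → 1 H
  atom 18: C, bond orders sum to 2 (valence 4) → 2 H
  atom 19: Cl (halogen, monovalent) → 0 H
Totals → C:11, H:18, Cl:1, N:1, O:6.
In Hill order: C11H18ClNO6.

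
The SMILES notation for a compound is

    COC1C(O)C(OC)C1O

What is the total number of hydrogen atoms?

Walk through each heavy atom and fill implicit hydrogens from standard valence (C 4, N 3, O 2, S 2, halogen 1):
  atom 1: C, bond orders sum to 1 (valence 4) → 3 H
  atom 2: O, bond orders sum to 2 (valence 2) → 0 H
  atom 3: C, bond orders sum to 3 (valence 4) → 1 H
  atom 4: C, bond orders sum to 3 (valence 4) → 1 H
  atom 5: O, bond orders sum to 1 (valence 2) → 1 H
  atom 6: C, bond orders sum to 3 (valence 4) → 1 H
  atom 7: O, bond orders sum to 2 (valence 2) → 0 H
  atom 8: C, bond orders sum to 1 (valence 4) → 3 H
  atom 9: C, bond orders sum to 3 (valence 4) → 1 H
  atom 10: O, bond orders sum to 1 (valence 2) → 1 H
Total hydrogens: 12.

12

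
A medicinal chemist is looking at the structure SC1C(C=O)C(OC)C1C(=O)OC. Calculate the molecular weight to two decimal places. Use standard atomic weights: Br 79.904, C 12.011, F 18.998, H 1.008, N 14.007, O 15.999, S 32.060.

204.24 g/mol

First, the molecular formula is C8H12O4S (counting implicit H from valence).
  C: 8 × 12.011 = 96.088
  H: 12 × 1.008 = 12.096
  O: 4 × 15.999 = 63.996
  S: 1 × 32.060 = 32.060
Sum: 8×12.011 + 12×1.008 + 4×15.999 + 1×32.060 = 204.240 → 204.24 g/mol.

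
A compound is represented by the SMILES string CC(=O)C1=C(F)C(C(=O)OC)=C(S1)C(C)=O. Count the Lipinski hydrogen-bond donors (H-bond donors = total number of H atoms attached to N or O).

Donors: find every N or O and count the H atoms it carries.
  atom 3 (O): bond orders sum to 2 → 0 H
  atom 9 (O): bond orders sum to 2 → 0 H
  atom 10 (O): bond orders sum to 2 → 0 H
  atom 16 (O): bond orders sum to 2 → 0 H
Lipinski HBD = 0.

0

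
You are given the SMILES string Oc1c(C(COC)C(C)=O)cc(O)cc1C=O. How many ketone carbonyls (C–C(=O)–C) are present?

1

The ketone motif appears at heavy-atom position 8 in the SMILES.
Other groups present: 1 aldehyde, 1 ether, 2 hydroxyl.
Ketone count: 1.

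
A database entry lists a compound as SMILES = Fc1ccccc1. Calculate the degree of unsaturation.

Molecular formula: C6H5F.
DoU = (2C + 2 + N − H − X) / 2, where X is the halogen count and O/S are ignored.
    = (2·6 + 2 + 0 − 5 − 1) / 2 = 8 / 2 = 4.

4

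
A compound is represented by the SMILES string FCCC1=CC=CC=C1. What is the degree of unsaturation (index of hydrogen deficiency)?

Molecular formula: C8H9F.
DoU = (2C + 2 + N − H − X) / 2, where X is the halogen count and O/S are ignored.
    = (2·8 + 2 + 0 − 9 − 1) / 2 = 8 / 2 = 4.

4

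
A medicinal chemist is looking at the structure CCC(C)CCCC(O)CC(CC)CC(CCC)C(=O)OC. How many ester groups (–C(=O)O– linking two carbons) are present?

The ester motif appears at heavy-atom position 19 in the SMILES.
Other groups present: 1 hydroxyl.
Ester count: 1.

1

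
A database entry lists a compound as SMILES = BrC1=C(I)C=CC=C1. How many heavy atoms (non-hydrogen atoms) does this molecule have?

Every atom symbol written in the SMILES (organic subset) is one heavy atom; implicit H are not written.
Heavy atoms by element → Br:1, C:6, I:1.
Total: 8.

8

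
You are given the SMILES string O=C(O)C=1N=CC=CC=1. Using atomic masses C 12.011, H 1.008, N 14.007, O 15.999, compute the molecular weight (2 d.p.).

123.11 g/mol

First, the molecular formula is C6H5NO2 (counting implicit H from valence).
  C: 6 × 12.011 = 72.066
  H: 5 × 1.008 = 5.040
  N: 1 × 14.007 = 14.007
  O: 2 × 15.999 = 31.998
Sum: 6×12.011 + 5×1.008 + 1×14.007 + 2×15.999 = 123.111 → 123.11 g/mol.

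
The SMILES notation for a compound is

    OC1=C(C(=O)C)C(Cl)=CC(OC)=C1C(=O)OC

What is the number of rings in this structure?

In SMILES, each pair of matching ring-closure digits denotes one ring-closing bond; the number of such bonds equals the number of independent rings.
Ring-closure bonds here: 1.

1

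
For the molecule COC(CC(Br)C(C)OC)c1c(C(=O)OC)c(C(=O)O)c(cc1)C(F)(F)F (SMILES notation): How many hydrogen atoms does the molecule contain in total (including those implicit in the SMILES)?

Walk through each heavy atom and fill implicit hydrogens from standard valence (C 4, N 3, O 2, S 2, halogen 1); for lowercase aromatic atoms, an aromatic c carries 1 H when it has two neighbours and 0 H with three, and aromatic n carries 0 H:
  atom 1: C, bond orders sum to 1 (valence 4) → 3 H
  atom 2: O, bond orders sum to 2 (valence 2) → 0 H
  atom 3: C, bond orders sum to 3 (valence 4) → 1 H
  atom 4: C, bond orders sum to 2 (valence 4) → 2 H
  atom 5: C, bond orders sum to 3 (valence 4) → 1 H
  atom 6: Br (halogen, monovalent) → 0 H
  atom 7: C, bond orders sum to 3 (valence 4) → 1 H
  atom 8: C, bond orders sum to 1 (valence 4) → 3 H
  atom 9: O, bond orders sum to 2 (valence 2) → 0 H
  atom 10: C, bond orders sum to 1 (valence 4) → 3 H
  atom 11: aromatic c, 3 neighbours → 0 H
  atom 12: aromatic c, 3 neighbours → 0 H
  atom 13: C, bond orders sum to 4 (valence 4) → 0 H
  atom 14: O, bond orders sum to 2 (valence 2) → 0 H
  atom 15: O, bond orders sum to 2 (valence 2) → 0 H
  atom 16: C, bond orders sum to 1 (valence 4) → 3 H
  atom 17: aromatic c, 3 neighbours → 0 H
  atom 18: C, bond orders sum to 4 (valence 4) → 0 H
  atom 19: O, bond orders sum to 2 (valence 2) → 0 H
  atom 20: O, bond orders sum to 1 (valence 2) → 1 H
  atom 21: aromatic c, 3 neighbours → 0 H
  atom 22: aromatic c, 2 neighbours → 1 H
  atom 23: aromatic c, 2 neighbours → 1 H
  atom 24: C, bond orders sum to 4 (valence 4) → 0 H
  atom 25: F (halogen, monovalent) → 0 H
  atom 26: F (halogen, monovalent) → 0 H
  atom 27: F (halogen, monovalent) → 0 H
Total hydrogens: 20.

20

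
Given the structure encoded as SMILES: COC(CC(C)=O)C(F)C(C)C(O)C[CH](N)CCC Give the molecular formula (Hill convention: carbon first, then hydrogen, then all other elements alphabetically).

C14H28FNO3

Walk through each heavy atom and fill implicit hydrogens from standard valence (C 4, N 3, O 2, S 2, halogen 1):
  atom 1: C, bond orders sum to 1 (valence 4) → 3 H
  atom 2: O, bond orders sum to 2 (valence 2) → 0 H
  atom 3: C, bond orders sum to 3 (valence 4) → 1 H
  atom 4: C, bond orders sum to 2 (valence 4) → 2 H
  atom 5: C, bond orders sum to 4 (valence 4) → 0 H
  atom 6: C, bond orders sum to 1 (valence 4) → 3 H
  atom 7: O, bond orders sum to 2 (valence 2) → 0 H
  atom 8: C, bond orders sum to 3 (valence 4) → 1 H
  atom 9: F (halogen, monovalent) → 0 H
  atom 10: C, bond orders sum to 3 (valence 4) → 1 H
  atom 11: C, bond orders sum to 1 (valence 4) → 3 H
  atom 12: C, bond orders sum to 3 (valence 4) → 1 H
  atom 13: O, bond orders sum to 1 (valence 2) → 1 H
  atom 14: C, bond orders sum to 2 (valence 4) → 2 H
  atom 15: C with explicit H count 1
  atom 16: N, bond orders sum to 1 (valence 3) → 2 H
  atom 17: C, bond orders sum to 2 (valence 4) → 2 H
  atom 18: C, bond orders sum to 2 (valence 4) → 2 H
  atom 19: C, bond orders sum to 1 (valence 4) → 3 H
Totals → C:14, H:28, F:1, N:1, O:3.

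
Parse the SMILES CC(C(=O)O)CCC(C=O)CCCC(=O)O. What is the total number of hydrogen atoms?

18

Walk through each heavy atom and fill implicit hydrogens from standard valence (C 4, N 3, O 2, S 2, halogen 1):
  atom 1: C, bond orders sum to 1 (valence 4) → 3 H
  atom 2: C, bond orders sum to 3 (valence 4) → 1 H
  atom 3: C, bond orders sum to 4 (valence 4) → 0 H
  atom 4: O, bond orders sum to 2 (valence 2) → 0 H
  atom 5: O, bond orders sum to 1 (valence 2) → 1 H
  atom 6: C, bond orders sum to 2 (valence 4) → 2 H
  atom 7: C, bond orders sum to 2 (valence 4) → 2 H
  atom 8: C, bond orders sum to 3 (valence 4) → 1 H
  atom 9: C, bond orders sum to 3 (valence 4) → 1 H
  atom 10: O, bond orders sum to 2 (valence 2) → 0 H
  atom 11: C, bond orders sum to 2 (valence 4) → 2 H
  atom 12: C, bond orders sum to 2 (valence 4) → 2 H
  atom 13: C, bond orders sum to 2 (valence 4) → 2 H
  atom 14: C, bond orders sum to 4 (valence 4) → 0 H
  atom 15: O, bond orders sum to 2 (valence 2) → 0 H
  atom 16: O, bond orders sum to 1 (valence 2) → 1 H
Total hydrogens: 18.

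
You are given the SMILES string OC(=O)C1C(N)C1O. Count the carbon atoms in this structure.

Count every carbon token in the SMILES (each C, including those in ring-closure positions and inside branches).
Carbon count: 4.

4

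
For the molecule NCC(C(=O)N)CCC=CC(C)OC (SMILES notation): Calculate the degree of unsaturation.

2

Degree of unsaturation = (number of rings) + (number of π bonds).
Ring closures in the SMILES: 0.
π bonds: 2 double bonds (each 1 DoU) → 2 DoU from unsaturation.
Total DoU = 0 + 2 = 2.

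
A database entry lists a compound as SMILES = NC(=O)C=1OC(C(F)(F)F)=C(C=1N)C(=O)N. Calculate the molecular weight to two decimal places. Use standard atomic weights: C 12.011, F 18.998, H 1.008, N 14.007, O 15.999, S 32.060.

First, the molecular formula is C7H6F3N3O3 (counting implicit H from valence).
  C: 7 × 12.011 = 84.077
  F: 3 × 18.998 = 56.994
  H: 6 × 1.008 = 6.048
  N: 3 × 14.007 = 42.021
  O: 3 × 15.999 = 47.997
Sum: 7×12.011 + 3×18.998 + 6×1.008 + 3×14.007 + 3×15.999 = 237.137 → 237.14 g/mol.

237.14 g/mol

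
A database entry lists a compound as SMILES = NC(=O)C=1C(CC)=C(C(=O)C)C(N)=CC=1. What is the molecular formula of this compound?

Walk through each heavy atom and fill implicit hydrogens from standard valence (C 4, N 3, O 2, S 2, halogen 1):
  atom 1: N, bond orders sum to 1 (valence 3) → 2 H
  atom 2: C, bond orders sum to 4 (valence 4) → 0 H
  atom 3: O, bond orders sum to 2 (valence 2) → 0 H
  atom 4: C, bond orders sum to 4 (valence 4) → 0 H
  atom 5: C, bond orders sum to 4 (valence 4) → 0 H
  atom 6: C, bond orders sum to 2 (valence 4) → 2 H
  atom 7: C, bond orders sum to 1 (valence 4) → 3 H
  atom 8: C, bond orders sum to 4 (valence 4) → 0 H
  atom 9: C, bond orders sum to 4 (valence 4) → 0 H
  atom 10: O, bond orders sum to 2 (valence 2) → 0 H
  atom 11: C, bond orders sum to 1 (valence 4) → 3 H
  atom 12: C, bond orders sum to 4 (valence 4) → 0 H
  atom 13: N, bond orders sum to 1 (valence 3) → 2 H
  atom 14: C, bond orders sum to 3 (valence 4) → 1 H
  atom 15: C, bond orders sum to 3 (valence 4) → 1 H
Totals → C:11, H:14, N:2, O:2.

C11H14N2O2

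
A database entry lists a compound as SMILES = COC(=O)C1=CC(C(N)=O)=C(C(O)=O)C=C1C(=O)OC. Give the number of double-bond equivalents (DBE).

8

Molecular formula: C12H11NO7.
DoU = (2C + 2 + N − H − X) / 2, where X is the halogen count and O/S are ignored.
    = (2·12 + 2 + 1 − 11 − 0) / 2 = 16 / 2 = 8.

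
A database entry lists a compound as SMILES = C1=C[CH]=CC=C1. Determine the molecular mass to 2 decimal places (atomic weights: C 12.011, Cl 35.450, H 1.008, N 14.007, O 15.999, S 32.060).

First, the molecular formula is C6H6 (counting implicit H from valence).
  C: 6 × 12.011 = 72.066
  H: 6 × 1.008 = 6.048
Sum: 6×12.011 + 6×1.008 = 78.114 → 78.11 g/mol.

78.11 g/mol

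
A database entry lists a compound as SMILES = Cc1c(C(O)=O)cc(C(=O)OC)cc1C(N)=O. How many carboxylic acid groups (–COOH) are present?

The carboxylic acid motif appears at heavy-atom position 4 in the SMILES.
Other groups present: 1 amide, 1 ester.
Carboxylic acid count: 1.

1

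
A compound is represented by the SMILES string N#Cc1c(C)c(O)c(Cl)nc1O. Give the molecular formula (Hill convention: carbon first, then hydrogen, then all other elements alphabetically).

C7H5ClN2O2

Walk through each heavy atom and fill implicit hydrogens from standard valence (C 4, N 3, O 2, S 2, halogen 1); for lowercase aromatic atoms, an aromatic c carries 1 H when it has two neighbours and 0 H with three, and aromatic n carries 0 H:
  atom 1: N, bond orders sum to 3 (valence 3) → 0 H
  atom 2: C, bond orders sum to 4 (valence 4) → 0 H
  atom 3: aromatic c, 3 neighbours → 0 H
  atom 4: aromatic c, 3 neighbours → 0 H
  atom 5: C, bond orders sum to 1 (valence 4) → 3 H
  atom 6: aromatic c, 3 neighbours → 0 H
  atom 7: O, bond orders sum to 1 (valence 2) → 1 H
  atom 8: aromatic c, 3 neighbours → 0 H
  atom 9: Cl (halogen, monovalent) → 0 H
  atom 10: aromatic n, 2 neighbours → 0 H
  atom 11: aromatic c, 3 neighbours → 0 H
  atom 12: O, bond orders sum to 1 (valence 2) → 1 H
Totals → C:7, H:5, Cl:1, N:2, O:2.
In Hill order: C7H5ClN2O2.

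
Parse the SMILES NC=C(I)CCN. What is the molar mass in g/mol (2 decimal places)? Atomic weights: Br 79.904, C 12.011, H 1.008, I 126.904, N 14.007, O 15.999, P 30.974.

First, the molecular formula is C4H9IN2 (counting implicit H from valence).
  C: 4 × 12.011 = 48.044
  H: 9 × 1.008 = 9.072
  I: 1 × 126.904 = 126.904
  N: 2 × 14.007 = 28.014
Sum: 4×12.011 + 9×1.008 + 1×126.904 + 2×14.007 = 212.034 → 212.03 g/mol.

212.03 g/mol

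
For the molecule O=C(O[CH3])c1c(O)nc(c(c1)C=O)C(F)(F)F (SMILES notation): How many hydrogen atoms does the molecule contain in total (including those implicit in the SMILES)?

6

Walk through each heavy atom and fill implicit hydrogens from standard valence (C 4, N 3, O 2, S 2, halogen 1); for lowercase aromatic atoms, an aromatic c carries 1 H when it has two neighbours and 0 H with three, and aromatic n carries 0 H:
  atom 1: O, bond orders sum to 2 (valence 2) → 0 H
  atom 2: C, bond orders sum to 4 (valence 4) → 0 H
  atom 3: O, bond orders sum to 2 (valence 2) → 0 H
  atom 4: C with explicit H count 3
  atom 5: aromatic c, 3 neighbours → 0 H
  atom 6: aromatic c, 3 neighbours → 0 H
  atom 7: O, bond orders sum to 1 (valence 2) → 1 H
  atom 8: aromatic n, 2 neighbours → 0 H
  atom 9: aromatic c, 3 neighbours → 0 H
  atom 10: aromatic c, 3 neighbours → 0 H
  atom 11: aromatic c, 2 neighbours → 1 H
  atom 12: C, bond orders sum to 3 (valence 4) → 1 H
  atom 13: O, bond orders sum to 2 (valence 2) → 0 H
  atom 14: C, bond orders sum to 4 (valence 4) → 0 H
  atom 15: F (halogen, monovalent) → 0 H
  atom 16: F (halogen, monovalent) → 0 H
  atom 17: F (halogen, monovalent) → 0 H
Total hydrogens: 6.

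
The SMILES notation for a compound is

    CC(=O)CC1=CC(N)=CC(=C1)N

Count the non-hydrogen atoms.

12

Every atom symbol written in the SMILES (organic subset) is one heavy atom; implicit H are not written.
Heavy atoms by element → C:9, N:2, O:1.
Total: 12.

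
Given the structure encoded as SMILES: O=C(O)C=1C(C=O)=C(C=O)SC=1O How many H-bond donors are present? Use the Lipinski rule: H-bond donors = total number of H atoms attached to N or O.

Donors: find every N or O and count the H atoms it carries.
  atom 1 (O): bond orders sum to 2 → 0 H
  atom 3 (O): bond orders sum to 1 → 1 H
  atom 7 (O): bond orders sum to 2 → 0 H
  atom 10 (O): bond orders sum to 2 → 0 H
  atom 13 (O): bond orders sum to 1 → 1 H
Lipinski HBD = 2.

2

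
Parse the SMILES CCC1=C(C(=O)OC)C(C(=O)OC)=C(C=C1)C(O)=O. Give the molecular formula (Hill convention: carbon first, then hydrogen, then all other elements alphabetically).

Walk through each heavy atom and fill implicit hydrogens from standard valence (C 4, N 3, O 2, S 2, halogen 1):
  atom 1: C, bond orders sum to 1 (valence 4) → 3 H
  atom 2: C, bond orders sum to 2 (valence 4) → 2 H
  atom 3: C, bond orders sum to 4 (valence 4) → 0 H
  atom 4: C, bond orders sum to 4 (valence 4) → 0 H
  atom 5: C, bond orders sum to 4 (valence 4) → 0 H
  atom 6: O, bond orders sum to 2 (valence 2) → 0 H
  atom 7: O, bond orders sum to 2 (valence 2) → 0 H
  atom 8: C, bond orders sum to 1 (valence 4) → 3 H
  atom 9: C, bond orders sum to 4 (valence 4) → 0 H
  atom 10: C, bond orders sum to 4 (valence 4) → 0 H
  atom 11: O, bond orders sum to 2 (valence 2) → 0 H
  atom 12: O, bond orders sum to 2 (valence 2) → 0 H
  atom 13: C, bond orders sum to 1 (valence 4) → 3 H
  atom 14: C, bond orders sum to 4 (valence 4) → 0 H
  atom 15: C, bond orders sum to 3 (valence 4) → 1 H
  atom 16: C, bond orders sum to 3 (valence 4) → 1 H
  atom 17: C, bond orders sum to 4 (valence 4) → 0 H
  atom 18: O, bond orders sum to 1 (valence 2) → 1 H
  atom 19: O, bond orders sum to 2 (valence 2) → 0 H
Totals → C:13, H:14, O:6.

C13H14O6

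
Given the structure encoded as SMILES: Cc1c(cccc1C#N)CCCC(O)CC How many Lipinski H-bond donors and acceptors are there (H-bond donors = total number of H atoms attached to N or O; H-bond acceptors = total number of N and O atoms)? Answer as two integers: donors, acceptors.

1, 2

Donors: find every N or O and count the H atoms it carries.
  atom 9 (N): bond orders sum to 3 → 0 H
  atom 14 (O): bond orders sum to 1 → 1 H
Lipinski HBD = 1.
Acceptors: N atoms = 1, O atoms = 1 → HBA = 2.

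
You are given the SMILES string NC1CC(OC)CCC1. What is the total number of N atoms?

Scan the SMILES for N atoms (remember two-letter symbols like Cl and Br are single atoms).
Nitrogen count: 1.

1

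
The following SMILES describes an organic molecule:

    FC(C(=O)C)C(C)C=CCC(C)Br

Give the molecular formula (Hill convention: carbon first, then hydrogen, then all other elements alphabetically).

C10H16BrFO

Walk through each heavy atom and fill implicit hydrogens from standard valence (C 4, N 3, O 2, S 2, halogen 1):
  atom 1: F (halogen, monovalent) → 0 H
  atom 2: C, bond orders sum to 3 (valence 4) → 1 H
  atom 3: C, bond orders sum to 4 (valence 4) → 0 H
  atom 4: O, bond orders sum to 2 (valence 2) → 0 H
  atom 5: C, bond orders sum to 1 (valence 4) → 3 H
  atom 6: C, bond orders sum to 3 (valence 4) → 1 H
  atom 7: C, bond orders sum to 1 (valence 4) → 3 H
  atom 8: C, bond orders sum to 3 (valence 4) → 1 H
  atom 9: C, bond orders sum to 3 (valence 4) → 1 H
  atom 10: C, bond orders sum to 2 (valence 4) → 2 H
  atom 11: C, bond orders sum to 3 (valence 4) → 1 H
  atom 12: C, bond orders sum to 1 (valence 4) → 3 H
  atom 13: Br (halogen, monovalent) → 0 H
Totals → C:10, H:16, Br:1, F:1, O:1.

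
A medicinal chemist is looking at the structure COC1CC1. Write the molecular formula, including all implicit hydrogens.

C4H8O

Walk through each heavy atom and fill implicit hydrogens from standard valence (C 4, N 3, O 2, S 2, halogen 1):
  atom 1: C, bond orders sum to 1 (valence 4) → 3 H
  atom 2: O, bond orders sum to 2 (valence 2) → 0 H
  atom 3: C, bond orders sum to 3 (valence 4) → 1 H
  atom 4: C, bond orders sum to 2 (valence 4) → 2 H
  atom 5: C, bond orders sum to 2 (valence 4) → 2 H
Totals → C:4, H:8, O:1.
In Hill order: C4H8O.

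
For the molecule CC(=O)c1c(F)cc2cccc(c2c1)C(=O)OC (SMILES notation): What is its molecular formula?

C14H11FO3

Walk through each heavy atom and fill implicit hydrogens from standard valence (C 4, N 3, O 2, S 2, halogen 1); for lowercase aromatic atoms, an aromatic c carries 1 H when it has two neighbours and 0 H with three, and aromatic n carries 0 H:
  atom 1: C, bond orders sum to 1 (valence 4) → 3 H
  atom 2: C, bond orders sum to 4 (valence 4) → 0 H
  atom 3: O, bond orders sum to 2 (valence 2) → 0 H
  atom 4: aromatic c, 3 neighbours → 0 H
  atom 5: aromatic c, 3 neighbours → 0 H
  atom 6: F (halogen, monovalent) → 0 H
  atom 7: aromatic c, 2 neighbours → 1 H
  atom 8: aromatic c, 3 neighbours → 0 H
  atom 9: aromatic c, 2 neighbours → 1 H
  atom 10: aromatic c, 2 neighbours → 1 H
  atom 11: aromatic c, 2 neighbours → 1 H
  atom 12: aromatic c, 3 neighbours → 0 H
  atom 13: aromatic c, 3 neighbours → 0 H
  atom 14: aromatic c, 2 neighbours → 1 H
  atom 15: C, bond orders sum to 4 (valence 4) → 0 H
  atom 16: O, bond orders sum to 2 (valence 2) → 0 H
  atom 17: O, bond orders sum to 2 (valence 2) → 0 H
  atom 18: C, bond orders sum to 1 (valence 4) → 3 H
Totals → C:14, H:11, F:1, O:3.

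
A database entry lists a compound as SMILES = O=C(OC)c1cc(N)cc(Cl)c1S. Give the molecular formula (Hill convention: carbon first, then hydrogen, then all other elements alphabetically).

C8H8ClNO2S

Walk through each heavy atom and fill implicit hydrogens from standard valence (C 4, N 3, O 2, S 2, halogen 1); for lowercase aromatic atoms, an aromatic c carries 1 H when it has two neighbours and 0 H with three, and aromatic n carries 0 H:
  atom 1: O, bond orders sum to 2 (valence 2) → 0 H
  atom 2: C, bond orders sum to 4 (valence 4) → 0 H
  atom 3: O, bond orders sum to 2 (valence 2) → 0 H
  atom 4: C, bond orders sum to 1 (valence 4) → 3 H
  atom 5: aromatic c, 3 neighbours → 0 H
  atom 6: aromatic c, 2 neighbours → 1 H
  atom 7: aromatic c, 3 neighbours → 0 H
  atom 8: N, bond orders sum to 1 (valence 3) → 2 H
  atom 9: aromatic c, 2 neighbours → 1 H
  atom 10: aromatic c, 3 neighbours → 0 H
  atom 11: Cl (halogen, monovalent) → 0 H
  atom 12: aromatic c, 3 neighbours → 0 H
  atom 13: S, bond orders sum to 1 (valence 2) → 1 H
Totals → C:8, H:8, Cl:1, N:1, O:2, S:1.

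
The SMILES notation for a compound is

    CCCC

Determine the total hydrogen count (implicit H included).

Walk through each heavy atom and fill implicit hydrogens from standard valence (C 4, N 3, O 2, S 2, halogen 1):
  atom 1: C, bond orders sum to 1 (valence 4) → 3 H
  atom 2: C, bond orders sum to 2 (valence 4) → 2 H
  atom 3: C, bond orders sum to 2 (valence 4) → 2 H
  atom 4: C, bond orders sum to 1 (valence 4) → 3 H
Total hydrogens: 10.

10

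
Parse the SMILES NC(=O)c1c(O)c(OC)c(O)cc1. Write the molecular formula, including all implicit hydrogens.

Walk through each heavy atom and fill implicit hydrogens from standard valence (C 4, N 3, O 2, S 2, halogen 1); for lowercase aromatic atoms, an aromatic c carries 1 H when it has two neighbours and 0 H with three, and aromatic n carries 0 H:
  atom 1: N, bond orders sum to 1 (valence 3) → 2 H
  atom 2: C, bond orders sum to 4 (valence 4) → 0 H
  atom 3: O, bond orders sum to 2 (valence 2) → 0 H
  atom 4: aromatic c, 3 neighbours → 0 H
  atom 5: aromatic c, 3 neighbours → 0 H
  atom 6: O, bond orders sum to 1 (valence 2) → 1 H
  atom 7: aromatic c, 3 neighbours → 0 H
  atom 8: O, bond orders sum to 2 (valence 2) → 0 H
  atom 9: C, bond orders sum to 1 (valence 4) → 3 H
  atom 10: aromatic c, 3 neighbours → 0 H
  atom 11: O, bond orders sum to 1 (valence 2) → 1 H
  atom 12: aromatic c, 2 neighbours → 1 H
  atom 13: aromatic c, 2 neighbours → 1 H
Totals → C:8, H:9, N:1, O:4.

C8H9NO4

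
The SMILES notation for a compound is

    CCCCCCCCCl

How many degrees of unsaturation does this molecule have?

0

Degree of unsaturation = (number of rings) + (number of π bonds).
Ring closures in the SMILES: 0.
π bonds: none → 0 DoU from unsaturation.
Total DoU = 0 + 0 = 0.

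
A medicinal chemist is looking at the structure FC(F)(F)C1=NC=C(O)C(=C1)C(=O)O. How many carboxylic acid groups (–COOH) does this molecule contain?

1

The carboxylic acid motif appears at heavy-atom position 12 in the SMILES.
Other groups present: 1 hydroxyl.
Carboxylic acid count: 1.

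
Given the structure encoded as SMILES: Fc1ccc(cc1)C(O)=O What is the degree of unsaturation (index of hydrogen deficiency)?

5

Molecular formula: C7H5FO2.
DoU = (2C + 2 + N − H − X) / 2, where X is the halogen count and O/S are ignored.
    = (2·7 + 2 + 0 − 5 − 1) / 2 = 10 / 2 = 5.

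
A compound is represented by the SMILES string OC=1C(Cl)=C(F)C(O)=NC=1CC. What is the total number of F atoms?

1

Scan the SMILES for F atoms (remember two-letter symbols like Cl and Br are single atoms).
Fluorine count: 1.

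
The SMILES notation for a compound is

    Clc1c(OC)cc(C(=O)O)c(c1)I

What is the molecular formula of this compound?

C8H6ClIO3

Walk through each heavy atom and fill implicit hydrogens from standard valence (C 4, N 3, O 2, S 2, halogen 1); for lowercase aromatic atoms, an aromatic c carries 1 H when it has two neighbours and 0 H with three, and aromatic n carries 0 H:
  atom 1: Cl (halogen, monovalent) → 0 H
  atom 2: aromatic c, 3 neighbours → 0 H
  atom 3: aromatic c, 3 neighbours → 0 H
  atom 4: O, bond orders sum to 2 (valence 2) → 0 H
  atom 5: C, bond orders sum to 1 (valence 4) → 3 H
  atom 6: aromatic c, 2 neighbours → 1 H
  atom 7: aromatic c, 3 neighbours → 0 H
  atom 8: C, bond orders sum to 4 (valence 4) → 0 H
  atom 9: O, bond orders sum to 2 (valence 2) → 0 H
  atom 10: O, bond orders sum to 1 (valence 2) → 1 H
  atom 11: aromatic c, 3 neighbours → 0 H
  atom 12: aromatic c, 2 neighbours → 1 H
  atom 13: I (halogen, monovalent) → 0 H
Totals → C:8, H:6, Cl:1, I:1, O:3.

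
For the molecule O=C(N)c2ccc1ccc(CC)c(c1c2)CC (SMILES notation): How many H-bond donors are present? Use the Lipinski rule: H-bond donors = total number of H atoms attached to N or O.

2

Donors: find every N or O and count the H atoms it carries.
  atom 1 (O): bond orders sum to 2 → 0 H
  atom 3 (N): bond orders sum to 1 → 2 H
Lipinski HBD = 2.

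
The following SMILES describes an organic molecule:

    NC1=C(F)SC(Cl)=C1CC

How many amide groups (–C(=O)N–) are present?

0

Scan the SMILES for the amide motif — none present.
Groups that are present: 1 primary amine.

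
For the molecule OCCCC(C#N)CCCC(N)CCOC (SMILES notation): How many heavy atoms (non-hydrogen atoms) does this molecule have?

16

Every atom symbol written in the SMILES (organic subset) is one heavy atom; implicit H are not written.
Heavy atoms by element → C:12, N:2, O:2.
Total: 16.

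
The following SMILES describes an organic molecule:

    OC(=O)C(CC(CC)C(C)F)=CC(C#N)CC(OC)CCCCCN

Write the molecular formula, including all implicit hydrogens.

C19H33FN2O3

Walk through each heavy atom and fill implicit hydrogens from standard valence (C 4, N 3, O 2, S 2, halogen 1):
  atom 1: O, bond orders sum to 1 (valence 2) → 1 H
  atom 2: C, bond orders sum to 4 (valence 4) → 0 H
  atom 3: O, bond orders sum to 2 (valence 2) → 0 H
  atom 4: C, bond orders sum to 4 (valence 4) → 0 H
  atom 5: C, bond orders sum to 2 (valence 4) → 2 H
  atom 6: C, bond orders sum to 3 (valence 4) → 1 H
  atom 7: C, bond orders sum to 2 (valence 4) → 2 H
  atom 8: C, bond orders sum to 1 (valence 4) → 3 H
  atom 9: C, bond orders sum to 3 (valence 4) → 1 H
  atom 10: C, bond orders sum to 1 (valence 4) → 3 H
  atom 11: F (halogen, monovalent) → 0 H
  atom 12: C, bond orders sum to 3 (valence 4) → 1 H
  atom 13: C, bond orders sum to 3 (valence 4) → 1 H
  atom 14: C, bond orders sum to 4 (valence 4) → 0 H
  atom 15: N, bond orders sum to 3 (valence 3) → 0 H
  atom 16: C, bond orders sum to 2 (valence 4) → 2 H
  atom 17: C, bond orders sum to 3 (valence 4) → 1 H
  atom 18: O, bond orders sum to 2 (valence 2) → 0 H
  atom 19: C, bond orders sum to 1 (valence 4) → 3 H
  atom 20: C, bond orders sum to 2 (valence 4) → 2 H
  atom 21: C, bond orders sum to 2 (valence 4) → 2 H
  atom 22: C, bond orders sum to 2 (valence 4) → 2 H
  atom 23: C, bond orders sum to 2 (valence 4) → 2 H
  atom 24: C, bond orders sum to 2 (valence 4) → 2 H
  atom 25: N, bond orders sum to 1 (valence 3) → 2 H
Totals → C:19, H:33, F:1, N:2, O:3.
In Hill order: C19H33FN2O3.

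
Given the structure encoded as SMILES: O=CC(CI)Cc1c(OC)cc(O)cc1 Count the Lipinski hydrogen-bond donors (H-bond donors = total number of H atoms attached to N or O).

Donors: find every N or O and count the H atoms it carries.
  atom 1 (O): bond orders sum to 2 → 0 H
  atom 9 (O): bond orders sum to 2 → 0 H
  atom 13 (O): bond orders sum to 1 → 1 H
Lipinski HBD = 1.

1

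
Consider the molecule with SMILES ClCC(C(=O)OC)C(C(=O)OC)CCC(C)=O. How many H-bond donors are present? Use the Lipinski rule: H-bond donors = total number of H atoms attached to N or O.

0

Donors: find every N or O and count the H atoms it carries.
  atom 5 (O): bond orders sum to 2 → 0 H
  atom 6 (O): bond orders sum to 2 → 0 H
  atom 10 (O): bond orders sum to 2 → 0 H
  atom 11 (O): bond orders sum to 2 → 0 H
  atom 17 (O): bond orders sum to 2 → 0 H
Lipinski HBD = 0.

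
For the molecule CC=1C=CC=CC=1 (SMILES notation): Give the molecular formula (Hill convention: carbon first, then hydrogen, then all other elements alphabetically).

Walk through each heavy atom and fill implicit hydrogens from standard valence (C 4, N 3, O 2, S 2, halogen 1):
  atom 1: C, bond orders sum to 1 (valence 4) → 3 H
  atom 2: C, bond orders sum to 4 (valence 4) → 0 H
  atom 3: C, bond orders sum to 3 (valence 4) → 1 H
  atom 4: C, bond orders sum to 3 (valence 4) → 1 H
  atom 5: C, bond orders sum to 3 (valence 4) → 1 H
  atom 6: C, bond orders sum to 3 (valence 4) → 1 H
  atom 7: C, bond orders sum to 3 (valence 4) → 1 H
Totals → C:7, H:8.

C7H8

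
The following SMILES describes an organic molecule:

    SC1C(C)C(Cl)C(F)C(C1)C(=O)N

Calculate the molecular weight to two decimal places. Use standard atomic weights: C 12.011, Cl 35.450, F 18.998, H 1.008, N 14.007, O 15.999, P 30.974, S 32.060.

First, the molecular formula is C8H13ClFNOS (counting implicit H from valence).
  C: 8 × 12.011 = 96.088
  Cl: 1 × 35.450 = 35.450
  F: 1 × 18.998 = 18.998
  H: 13 × 1.008 = 13.104
  N: 1 × 14.007 = 14.007
  O: 1 × 15.999 = 15.999
  S: 1 × 32.060 = 32.060
Sum: 8×12.011 + 1×35.450 + 1×18.998 + 13×1.008 + 1×14.007 + 1×15.999 + 1×32.060 = 225.706 → 225.71 g/mol.

225.71 g/mol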